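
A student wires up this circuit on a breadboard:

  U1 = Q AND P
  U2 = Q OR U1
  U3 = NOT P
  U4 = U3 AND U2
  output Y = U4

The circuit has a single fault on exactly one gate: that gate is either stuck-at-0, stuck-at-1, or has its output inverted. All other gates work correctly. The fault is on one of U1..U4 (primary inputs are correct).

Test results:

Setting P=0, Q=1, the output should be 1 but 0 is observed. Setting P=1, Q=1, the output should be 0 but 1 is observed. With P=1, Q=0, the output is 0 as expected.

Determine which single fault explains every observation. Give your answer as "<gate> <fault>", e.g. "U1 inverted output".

U3 inverted output

Fault-free values for test 1 (P=0, Q=1): U1=0, U2=1, U3=1, U4=1, giving Y=1. Observed 0.
Test 1: faults giving observed 0 are {U2 stuck-at-0, U2 inverted output, U3 stuck-at-0, U3 inverted output, U4 stuck-at-0, U4 inverted output}.
Test 2 (P=1, Q=1): fault-free U1=1, U2=1, U3=0, U4=0 → 0; observed 1. Eliminates U2 stuck-at-0, U2 inverted output, U3 stuck-at-0, U4 stuck-at-0.
Test 3 (P=1, Q=0): fault-free U1=0, U2=0, U3=0, U4=0 → 0; observed 0. Eliminates U4 inverted output.
Only U3 inverted output is consistent with every test.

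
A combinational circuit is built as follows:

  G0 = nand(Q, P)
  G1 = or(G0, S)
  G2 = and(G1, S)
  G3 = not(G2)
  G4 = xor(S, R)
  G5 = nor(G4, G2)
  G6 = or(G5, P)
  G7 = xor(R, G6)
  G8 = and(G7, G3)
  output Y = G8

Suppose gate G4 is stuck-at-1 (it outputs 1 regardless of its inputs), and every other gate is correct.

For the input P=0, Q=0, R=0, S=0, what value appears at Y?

Propagate with G4 forced: G0=1, G1=1, G2=0, G3=1, G4=1 [stuck-at-1], G5=0, G6=0, G7=0, G8=0.
So Y = 0. (Without the fault it would be 1.)

0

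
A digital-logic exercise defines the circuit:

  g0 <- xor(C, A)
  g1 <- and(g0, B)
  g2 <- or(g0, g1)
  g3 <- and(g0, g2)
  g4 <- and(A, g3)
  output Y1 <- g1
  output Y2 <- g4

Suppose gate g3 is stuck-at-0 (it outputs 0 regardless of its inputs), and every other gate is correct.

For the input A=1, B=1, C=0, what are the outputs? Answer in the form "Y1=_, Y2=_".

Y1=1, Y2=0

Propagate with g3 forced: g0=1, g1=1, g2=1, g3=0 [stuck-at-0], g4=0.
So the outputs are Y1=1, Y2=0. (Without the fault they would be Y1=1, Y2=1.)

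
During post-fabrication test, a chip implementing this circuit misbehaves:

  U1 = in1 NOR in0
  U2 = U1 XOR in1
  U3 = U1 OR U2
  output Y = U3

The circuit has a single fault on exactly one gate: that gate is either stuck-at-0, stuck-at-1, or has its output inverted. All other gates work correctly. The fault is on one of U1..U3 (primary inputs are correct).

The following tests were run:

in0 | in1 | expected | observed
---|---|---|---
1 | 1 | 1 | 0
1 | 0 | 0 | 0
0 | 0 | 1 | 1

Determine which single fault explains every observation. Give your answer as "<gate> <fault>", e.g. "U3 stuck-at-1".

Fault-free values for test 1 (in0=1, in1=1): U1=0, U2=1, U3=1, giving Y=1. Observed 0.
Test 1: faults giving observed 0 are {U2 stuck-at-0, U2 inverted output, U3 stuck-at-0, U3 inverted output}.
Test 2 (in0=1, in1=0): fault-free U1=0, U2=0, U3=0 → 0; observed 0. Eliminates U2 inverted output, U3 inverted output.
Test 3 (in0=0, in1=0): fault-free U1=1, U2=1, U3=1 → 1; observed 1. Eliminates U3 stuck-at-0.
Only U2 stuck-at-0 is consistent with every test.

U2 stuck-at-0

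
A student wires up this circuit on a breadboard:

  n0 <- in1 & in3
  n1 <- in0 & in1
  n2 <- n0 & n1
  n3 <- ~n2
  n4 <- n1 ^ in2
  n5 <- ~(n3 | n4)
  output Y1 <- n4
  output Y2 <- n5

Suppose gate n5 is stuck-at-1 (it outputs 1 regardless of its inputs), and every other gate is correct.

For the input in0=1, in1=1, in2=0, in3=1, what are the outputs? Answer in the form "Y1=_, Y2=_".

Y1=1, Y2=1

Propagate with n5 forced: n0=1, n1=1, n2=1, n3=0, n4=1, n5=1 [stuck-at-1].
So the outputs are Y1=1, Y2=1. (Without the fault they would be Y1=1, Y2=0.)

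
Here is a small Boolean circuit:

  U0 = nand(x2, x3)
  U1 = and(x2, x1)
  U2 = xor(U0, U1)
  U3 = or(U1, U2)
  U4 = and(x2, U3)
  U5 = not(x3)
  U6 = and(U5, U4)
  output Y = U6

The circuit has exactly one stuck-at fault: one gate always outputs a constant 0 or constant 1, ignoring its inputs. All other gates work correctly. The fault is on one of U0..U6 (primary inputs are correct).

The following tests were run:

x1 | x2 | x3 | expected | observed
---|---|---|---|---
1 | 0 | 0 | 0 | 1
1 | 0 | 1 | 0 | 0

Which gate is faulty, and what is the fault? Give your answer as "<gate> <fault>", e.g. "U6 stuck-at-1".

U4 stuck-at-1

Fault-free values for test 1 (x1=1, x2=0, x3=0): U0=1, U1=0, U2=1, U3=1, U4=0, U5=1, U6=0, giving Y=0. Observed 1.
Test 1: faults giving observed 1 are {U4 stuck-at-1, U6 stuck-at-1}.
Test 2 (x1=1, x2=0, x3=1): fault-free U0=1, U1=0, U2=1, U3=1, U4=0, U5=0, U6=0 → 0; observed 0. Eliminates U6 stuck-at-1.
Only U4 stuck-at-1 is consistent with every test.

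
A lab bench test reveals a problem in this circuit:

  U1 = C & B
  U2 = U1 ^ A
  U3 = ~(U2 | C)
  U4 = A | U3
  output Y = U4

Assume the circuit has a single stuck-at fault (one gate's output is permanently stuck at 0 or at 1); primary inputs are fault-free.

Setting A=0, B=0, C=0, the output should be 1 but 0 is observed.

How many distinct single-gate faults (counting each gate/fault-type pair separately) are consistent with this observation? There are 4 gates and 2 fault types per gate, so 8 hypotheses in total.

Fault-free: U1=0, U2=0, U3=1, U4=1 → 1. Observed 0.
  U1 stuck-at-0: output 1 ✗
  U1 stuck-at-1: output 0 ✓
  U2 stuck-at-0: output 1 ✗
  U2 stuck-at-1: output 0 ✓
  U3 stuck-at-0: output 0 ✓
  U3 stuck-at-1: output 1 ✗
  U4 stuck-at-0: output 0 ✓
  U4 stuck-at-1: output 1 ✗
Consistent faults: {U1 stuck-at-1, U2 stuck-at-1, U3 stuck-at-0, U4 stuck-at-0} — 4 in all.

4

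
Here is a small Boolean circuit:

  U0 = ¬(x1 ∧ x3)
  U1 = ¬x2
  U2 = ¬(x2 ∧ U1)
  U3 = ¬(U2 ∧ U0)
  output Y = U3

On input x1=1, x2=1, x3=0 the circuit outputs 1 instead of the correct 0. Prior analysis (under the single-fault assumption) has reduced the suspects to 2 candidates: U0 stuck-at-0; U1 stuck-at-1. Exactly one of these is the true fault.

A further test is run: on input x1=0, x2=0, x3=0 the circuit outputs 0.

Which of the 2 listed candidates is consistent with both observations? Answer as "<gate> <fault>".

Evaluate each candidate on input x1=0, x2=0, x3=0:
  U0 stuck-at-0: U0=0 [stuck-at-0], U1=1, U2=1, U3=1 → 1 — eliminated
  U1 stuck-at-1: U0=1, U1=1 [stuck-at-1], U2=1, U3=0 → 0 — matches
Only U1 stuck-at-1 reproduces the observed 0.

U1 stuck-at-1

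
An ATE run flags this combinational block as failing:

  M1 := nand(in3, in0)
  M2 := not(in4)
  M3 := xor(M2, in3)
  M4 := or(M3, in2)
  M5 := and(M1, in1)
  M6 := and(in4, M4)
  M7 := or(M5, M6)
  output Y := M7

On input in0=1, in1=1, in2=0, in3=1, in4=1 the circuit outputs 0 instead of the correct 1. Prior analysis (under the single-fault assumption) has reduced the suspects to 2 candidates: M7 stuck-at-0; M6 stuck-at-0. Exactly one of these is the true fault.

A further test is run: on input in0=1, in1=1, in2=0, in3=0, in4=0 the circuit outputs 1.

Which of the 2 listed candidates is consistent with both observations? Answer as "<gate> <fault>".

Evaluate each candidate on input in0=1, in1=1, in2=0, in3=0, in4=0:
  M7 stuck-at-0: M1=1, M2=1, M3=1, M4=1, M5=1, M6=0, M7=0 [stuck-at-0] → 0 — eliminated
  M6 stuck-at-0: M1=1, M2=1, M3=1, M4=1, M5=1, M6=0 [stuck-at-0], M7=1 → 1 — matches
Only M6 stuck-at-0 reproduces the observed 1.

M6 stuck-at-0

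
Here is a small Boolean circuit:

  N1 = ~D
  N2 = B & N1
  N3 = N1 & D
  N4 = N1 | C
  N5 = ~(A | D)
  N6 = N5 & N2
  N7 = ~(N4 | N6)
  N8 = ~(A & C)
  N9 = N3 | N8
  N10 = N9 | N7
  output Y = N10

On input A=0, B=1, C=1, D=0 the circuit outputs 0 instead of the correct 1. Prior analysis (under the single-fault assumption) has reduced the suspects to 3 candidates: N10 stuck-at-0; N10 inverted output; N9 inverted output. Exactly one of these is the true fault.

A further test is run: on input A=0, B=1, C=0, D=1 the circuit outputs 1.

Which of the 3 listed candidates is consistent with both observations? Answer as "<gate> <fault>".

Evaluate each candidate on input A=0, B=1, C=0, D=1:
  N10 stuck-at-0: N1=0, N2=0, N3=0, N4=0, N5=0, N6=0, N7=1, N8=1, N9=1, N10=0 [stuck-at-0] → 0 — eliminated
  N10 inverted output: N1=0, N2=0, N3=0, N4=0, N5=0, N6=0, N7=1, N8=1, N9=1, N10=0 [inverted output] → 0 — eliminated
  N9 inverted output: N1=0, N2=0, N3=0, N4=0, N5=0, N6=0, N7=1, N8=1, N9=0 [inverted output], N10=1 → 1 — matches
Only N9 inverted output reproduces the observed 1.

N9 inverted output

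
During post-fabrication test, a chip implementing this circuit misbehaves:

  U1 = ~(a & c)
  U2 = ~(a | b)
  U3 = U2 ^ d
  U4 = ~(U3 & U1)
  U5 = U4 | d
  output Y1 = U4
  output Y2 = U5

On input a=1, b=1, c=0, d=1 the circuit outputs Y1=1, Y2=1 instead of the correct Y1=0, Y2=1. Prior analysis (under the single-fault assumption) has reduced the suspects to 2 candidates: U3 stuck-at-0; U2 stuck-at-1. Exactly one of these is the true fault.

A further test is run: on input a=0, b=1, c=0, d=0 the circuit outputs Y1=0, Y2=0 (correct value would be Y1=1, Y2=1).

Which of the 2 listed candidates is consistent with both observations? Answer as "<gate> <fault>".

Evaluate each candidate on input a=0, b=1, c=0, d=0:
  U3 stuck-at-0: U1=1, U2=0, U3=0 [stuck-at-0], U4=1, U5=1 → Y1=1, Y2=1 — eliminated
  U2 stuck-at-1: U1=1, U2=1 [stuck-at-1], U3=1, U4=0, U5=0 → Y1=0, Y2=0 — matches
Only U2 stuck-at-1 reproduces the observed Y1=0, Y2=0.

U2 stuck-at-1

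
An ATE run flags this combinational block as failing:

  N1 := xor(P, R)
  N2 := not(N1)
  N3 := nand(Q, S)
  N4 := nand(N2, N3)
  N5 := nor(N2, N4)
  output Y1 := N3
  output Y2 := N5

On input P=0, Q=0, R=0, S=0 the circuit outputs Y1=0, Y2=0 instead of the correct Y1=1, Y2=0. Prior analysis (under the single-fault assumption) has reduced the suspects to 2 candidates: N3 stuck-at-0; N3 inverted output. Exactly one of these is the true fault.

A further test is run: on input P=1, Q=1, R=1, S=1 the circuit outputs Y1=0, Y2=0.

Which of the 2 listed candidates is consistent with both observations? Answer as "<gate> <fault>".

Evaluate each candidate on input P=1, Q=1, R=1, S=1:
  N3 stuck-at-0: N1=0, N2=1, N3=0 [stuck-at-0], N4=1, N5=0 → Y1=0, Y2=0 — matches
  N3 inverted output: N1=0, N2=1, N3=1 [inverted output], N4=0, N5=0 → Y1=1, Y2=0 — eliminated
Only N3 stuck-at-0 reproduces the observed Y1=0, Y2=0.

N3 stuck-at-0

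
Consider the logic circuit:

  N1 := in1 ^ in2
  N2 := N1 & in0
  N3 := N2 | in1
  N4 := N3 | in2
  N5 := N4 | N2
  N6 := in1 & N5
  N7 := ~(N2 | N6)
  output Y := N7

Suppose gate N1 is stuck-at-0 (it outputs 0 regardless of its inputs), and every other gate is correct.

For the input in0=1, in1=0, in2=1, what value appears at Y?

Propagate with N1 forced: N1=0 [stuck-at-0], N2=0, N3=0, N4=1, N5=1, N6=0, N7=1.
So Y = 1. (Without the fault it would be 0.)

1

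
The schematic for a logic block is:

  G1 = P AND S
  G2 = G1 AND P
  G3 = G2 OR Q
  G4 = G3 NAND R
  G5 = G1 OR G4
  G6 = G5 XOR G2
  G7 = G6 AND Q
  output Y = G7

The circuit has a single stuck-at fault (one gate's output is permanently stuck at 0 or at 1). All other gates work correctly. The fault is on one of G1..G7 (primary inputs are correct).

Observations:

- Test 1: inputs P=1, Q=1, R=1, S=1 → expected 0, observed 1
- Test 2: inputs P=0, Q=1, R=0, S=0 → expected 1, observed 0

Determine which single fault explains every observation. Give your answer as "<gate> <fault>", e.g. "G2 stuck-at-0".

Fault-free values for test 1 (P=1, Q=1, R=1, S=1): G1=1, G2=1, G3=1, G4=0, G5=1, G6=0, G7=0, giving Y=0. Observed 1.
Test 1: faults giving observed 1 are {G2 stuck-at-0, G5 stuck-at-0, G6 stuck-at-1, G7 stuck-at-1}.
Test 2 (P=0, Q=1, R=0, S=0): fault-free G1=0, G2=0, G3=1, G4=1, G5=1, G6=1, G7=1 → 1; observed 0. Eliminates G2 stuck-at-0, G6 stuck-at-1, G7 stuck-at-1.
Only G5 stuck-at-0 is consistent with every test.

G5 stuck-at-0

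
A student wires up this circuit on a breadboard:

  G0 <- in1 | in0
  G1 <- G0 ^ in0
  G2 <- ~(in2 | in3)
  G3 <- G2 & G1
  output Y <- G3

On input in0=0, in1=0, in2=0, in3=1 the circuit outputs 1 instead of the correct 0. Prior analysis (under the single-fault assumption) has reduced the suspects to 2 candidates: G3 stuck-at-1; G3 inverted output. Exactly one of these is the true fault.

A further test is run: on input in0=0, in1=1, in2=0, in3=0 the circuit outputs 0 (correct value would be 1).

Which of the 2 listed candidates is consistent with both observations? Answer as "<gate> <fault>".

Evaluate each candidate on input in0=0, in1=1, in2=0, in3=0:
  G3 stuck-at-1: G0=1, G1=1, G2=1, G3=1 [stuck-at-1] → 1 — eliminated
  G3 inverted output: G0=1, G1=1, G2=1, G3=0 [inverted output] → 0 — matches
Only G3 inverted output reproduces the observed 0.

G3 inverted output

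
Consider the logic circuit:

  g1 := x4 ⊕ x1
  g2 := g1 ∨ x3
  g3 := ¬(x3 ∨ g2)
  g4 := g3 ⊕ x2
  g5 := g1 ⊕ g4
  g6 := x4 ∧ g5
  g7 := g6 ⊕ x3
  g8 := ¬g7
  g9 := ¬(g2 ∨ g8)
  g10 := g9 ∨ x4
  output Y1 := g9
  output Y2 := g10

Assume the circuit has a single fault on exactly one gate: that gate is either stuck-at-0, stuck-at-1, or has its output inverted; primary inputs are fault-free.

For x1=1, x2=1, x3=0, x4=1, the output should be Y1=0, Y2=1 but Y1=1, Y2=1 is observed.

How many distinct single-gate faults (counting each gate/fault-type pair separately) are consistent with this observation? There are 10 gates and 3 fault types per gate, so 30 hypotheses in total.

Fault-free: g1=0, g2=0, g3=1, g4=0, g5=0, g6=0, g7=0, g8=1, g9=0, g10=1 → Y1=0, Y2=1. Observed Y1=1, Y2=1.
  g1: none of the 3 fault types match ✗
  g2: none of the 3 fault types match ✗
  g3: stuck-at-0, inverted output ✓; others ✗
  g4: stuck-at-1, inverted output ✓; others ✗
  g5: stuck-at-1, inverted output ✓; others ✗
  g6: stuck-at-1, inverted output ✓; others ✗
  g7: stuck-at-1, inverted output ✓; others ✗
  g8: stuck-at-0, inverted output ✓; others ✗
  g9: stuck-at-1, inverted output ✓; others ✗
  g10: none of the 3 fault types match ✗
Consistent faults: {g3 stuck-at-0, g3 inverted output, g4 stuck-at-1, g4 inverted output, g5 stuck-at-1, g5 inverted output, g6 stuck-at-1, g6 inverted output, g7 stuck-at-1, g7 inverted output, g8 stuck-at-0, g8 inverted output, g9 stuck-at-1, g9 inverted output} — 14 in all.

14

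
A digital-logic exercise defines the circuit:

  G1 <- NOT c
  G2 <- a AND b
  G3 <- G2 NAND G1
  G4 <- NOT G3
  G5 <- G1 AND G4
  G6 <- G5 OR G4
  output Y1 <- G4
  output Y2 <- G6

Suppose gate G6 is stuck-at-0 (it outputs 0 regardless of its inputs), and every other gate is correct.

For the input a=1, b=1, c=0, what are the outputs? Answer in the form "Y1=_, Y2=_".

Y1=1, Y2=0

Propagate with G6 forced: G1=1, G2=1, G3=0, G4=1, G5=1, G6=0 [stuck-at-0].
So the outputs are Y1=1, Y2=0. (Without the fault they would be Y1=1, Y2=1.)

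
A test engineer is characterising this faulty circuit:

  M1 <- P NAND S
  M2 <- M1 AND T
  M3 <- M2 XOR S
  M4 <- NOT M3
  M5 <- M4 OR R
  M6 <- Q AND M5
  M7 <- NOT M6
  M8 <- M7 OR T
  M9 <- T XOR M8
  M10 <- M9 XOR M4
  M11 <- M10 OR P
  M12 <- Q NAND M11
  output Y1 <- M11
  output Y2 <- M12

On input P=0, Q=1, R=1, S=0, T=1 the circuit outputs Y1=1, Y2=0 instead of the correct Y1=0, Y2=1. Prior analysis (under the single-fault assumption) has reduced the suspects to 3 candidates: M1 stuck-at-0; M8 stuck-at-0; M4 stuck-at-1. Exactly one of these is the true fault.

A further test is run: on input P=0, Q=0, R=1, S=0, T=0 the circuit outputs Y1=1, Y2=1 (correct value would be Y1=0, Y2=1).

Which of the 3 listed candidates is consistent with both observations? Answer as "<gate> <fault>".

Evaluate each candidate on input P=0, Q=0, R=1, S=0, T=0:
  M1 stuck-at-0: M1=0 [stuck-at-0], M2=0, M3=0, M4=1, M5=1, M6=0, M7=1, M8=1, M9=1, M10=0, M11=0, M12=1 → Y1=0, Y2=1 — eliminated
  M8 stuck-at-0: M1=1, M2=0, M3=0, M4=1, M5=1, M6=0, M7=1, M8=0 [stuck-at-0], M9=0, M10=1, M11=1, M12=1 → Y1=1, Y2=1 — matches
  M4 stuck-at-1: M1=1, M2=0, M3=0, M4=1 [stuck-at-1], M5=1, M6=0, M7=1, M8=1, M9=1, M10=0, M11=0, M12=1 → Y1=0, Y2=1 — eliminated
Only M8 stuck-at-0 reproduces the observed Y1=1, Y2=1.

M8 stuck-at-0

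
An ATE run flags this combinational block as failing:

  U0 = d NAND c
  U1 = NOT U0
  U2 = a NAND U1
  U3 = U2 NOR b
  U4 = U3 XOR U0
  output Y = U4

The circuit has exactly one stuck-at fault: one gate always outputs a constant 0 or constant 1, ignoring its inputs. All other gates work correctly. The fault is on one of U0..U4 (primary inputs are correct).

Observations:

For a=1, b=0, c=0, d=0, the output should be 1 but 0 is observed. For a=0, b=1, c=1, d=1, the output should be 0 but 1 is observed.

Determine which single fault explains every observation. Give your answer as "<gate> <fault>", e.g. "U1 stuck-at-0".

Fault-free values for test 1 (a=1, b=0, c=0, d=0): U0=1, U1=0, U2=1, U3=0, U4=1, giving Y=1. Observed 0.
Test 1: faults giving observed 0 are {U1 stuck-at-1, U2 stuck-at-0, U3 stuck-at-1, U4 stuck-at-0}.
Test 2 (a=0, b=1, c=1, d=1): fault-free U0=0, U1=1, U2=1, U3=0, U4=0 → 0; observed 1. Eliminates U1 stuck-at-1, U2 stuck-at-0, U4 stuck-at-0.
Only U3 stuck-at-1 is consistent with every test.

U3 stuck-at-1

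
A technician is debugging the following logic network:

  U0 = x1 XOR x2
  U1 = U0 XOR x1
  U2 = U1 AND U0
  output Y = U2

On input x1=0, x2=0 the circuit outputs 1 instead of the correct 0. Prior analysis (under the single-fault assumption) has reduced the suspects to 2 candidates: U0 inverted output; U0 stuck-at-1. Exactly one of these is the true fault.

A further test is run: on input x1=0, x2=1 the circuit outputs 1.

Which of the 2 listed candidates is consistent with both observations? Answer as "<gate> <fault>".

U0 stuck-at-1

Evaluate each candidate on input x1=0, x2=1:
  U0 inverted output: U0=0 [inverted output], U1=0, U2=0 → 0 — eliminated
  U0 stuck-at-1: U0=1 [stuck-at-1], U1=1, U2=1 → 1 — matches
Only U0 stuck-at-1 reproduces the observed 1.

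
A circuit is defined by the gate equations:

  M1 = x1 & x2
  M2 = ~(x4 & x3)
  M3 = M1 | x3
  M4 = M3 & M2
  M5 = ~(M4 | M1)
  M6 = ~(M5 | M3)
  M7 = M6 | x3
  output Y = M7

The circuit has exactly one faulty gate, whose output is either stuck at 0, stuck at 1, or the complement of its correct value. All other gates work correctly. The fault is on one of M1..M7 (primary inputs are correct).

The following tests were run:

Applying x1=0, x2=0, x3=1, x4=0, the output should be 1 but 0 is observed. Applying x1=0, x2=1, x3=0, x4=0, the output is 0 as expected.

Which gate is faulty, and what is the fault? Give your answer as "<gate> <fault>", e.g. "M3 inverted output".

M7 stuck-at-0

Fault-free values for test 1 (x1=0, x2=0, x3=1, x4=0): M1=0, M2=1, M3=1, M4=1, M5=0, M6=0, M7=1, giving Y=1. Observed 0.
Test 1: faults giving observed 0 are {M7 stuck-at-0, M7 inverted output}.
Test 2 (x1=0, x2=1, x3=0, x4=0): fault-free M1=0, M2=1, M3=0, M4=0, M5=1, M6=0, M7=0 → 0; observed 0. Eliminates M7 inverted output.
Only M7 stuck-at-0 is consistent with every test.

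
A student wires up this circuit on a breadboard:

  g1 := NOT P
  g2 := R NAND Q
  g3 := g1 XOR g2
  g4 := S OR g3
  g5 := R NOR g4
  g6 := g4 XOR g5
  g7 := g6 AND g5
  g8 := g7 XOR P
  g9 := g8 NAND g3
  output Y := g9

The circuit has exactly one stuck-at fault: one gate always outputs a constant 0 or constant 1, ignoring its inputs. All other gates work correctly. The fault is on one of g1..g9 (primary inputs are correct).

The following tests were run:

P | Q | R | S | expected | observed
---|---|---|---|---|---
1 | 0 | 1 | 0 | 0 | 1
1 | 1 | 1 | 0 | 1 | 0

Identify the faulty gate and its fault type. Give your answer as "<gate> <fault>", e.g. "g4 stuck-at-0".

Fault-free values for test 1 (P=1, Q=0, R=1, S=0): g1=0, g2=1, g3=1, g4=1, g5=0, g6=1, g7=0, g8=1, g9=0, giving Y=0. Observed 1.
Test 1: faults giving observed 1 are {g1 stuck-at-1, g2 stuck-at-0, g3 stuck-at-0, g7 stuck-at-1, g8 stuck-at-0, g9 stuck-at-1}.
Test 2 (P=1, Q=1, R=1, S=0): fault-free g1=0, g2=0, g3=0, g4=0, g5=0, g6=0, g7=0, g8=1, g9=1 → 1; observed 0. Eliminates g2 stuck-at-0, g3 stuck-at-0, g7 stuck-at-1, g8 stuck-at-0, g9 stuck-at-1.
Only g1 stuck-at-1 is consistent with every test.

g1 stuck-at-1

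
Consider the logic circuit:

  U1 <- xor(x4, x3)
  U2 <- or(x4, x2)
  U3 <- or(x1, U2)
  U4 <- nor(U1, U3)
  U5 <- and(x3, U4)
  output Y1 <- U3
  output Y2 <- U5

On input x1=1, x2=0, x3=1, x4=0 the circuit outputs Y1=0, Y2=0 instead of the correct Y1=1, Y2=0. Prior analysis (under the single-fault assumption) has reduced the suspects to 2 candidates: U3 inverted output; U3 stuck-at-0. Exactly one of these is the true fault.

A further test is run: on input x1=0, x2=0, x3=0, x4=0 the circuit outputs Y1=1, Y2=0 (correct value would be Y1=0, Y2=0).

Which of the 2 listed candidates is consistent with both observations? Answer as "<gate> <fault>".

U3 inverted output

Evaluate each candidate on input x1=0, x2=0, x3=0, x4=0:
  U3 inverted output: U1=0, U2=0, U3=1 [inverted output], U4=0, U5=0 → Y1=1, Y2=0 — matches
  U3 stuck-at-0: U1=0, U2=0, U3=0 [stuck-at-0], U4=1, U5=0 → Y1=0, Y2=0 — eliminated
Only U3 inverted output reproduces the observed Y1=1, Y2=0.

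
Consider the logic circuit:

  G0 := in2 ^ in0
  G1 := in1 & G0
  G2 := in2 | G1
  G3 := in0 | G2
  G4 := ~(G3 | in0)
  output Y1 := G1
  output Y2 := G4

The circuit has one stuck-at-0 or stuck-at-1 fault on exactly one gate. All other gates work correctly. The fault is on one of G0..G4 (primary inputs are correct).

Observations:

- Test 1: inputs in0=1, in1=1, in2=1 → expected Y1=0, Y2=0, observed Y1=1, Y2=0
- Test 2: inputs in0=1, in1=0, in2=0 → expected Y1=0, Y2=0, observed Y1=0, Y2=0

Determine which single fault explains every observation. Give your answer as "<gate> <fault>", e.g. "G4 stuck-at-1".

G0 stuck-at-1

Fault-free values for test 1 (in0=1, in1=1, in2=1): G0=0, G1=0, G2=1, G3=1, G4=0, giving Y1=0, Y2=0. Observed Y1=1, Y2=0.
Test 1: faults giving observed Y1=1, Y2=0 are {G0 stuck-at-1, G1 stuck-at-1}.
Test 2 (in0=1, in1=0, in2=0): fault-free G0=1, G1=0, G2=0, G3=1, G4=0 → Y1=0, Y2=0; observed Y1=0, Y2=0. Eliminates G1 stuck-at-1.
Only G0 stuck-at-1 is consistent with every test.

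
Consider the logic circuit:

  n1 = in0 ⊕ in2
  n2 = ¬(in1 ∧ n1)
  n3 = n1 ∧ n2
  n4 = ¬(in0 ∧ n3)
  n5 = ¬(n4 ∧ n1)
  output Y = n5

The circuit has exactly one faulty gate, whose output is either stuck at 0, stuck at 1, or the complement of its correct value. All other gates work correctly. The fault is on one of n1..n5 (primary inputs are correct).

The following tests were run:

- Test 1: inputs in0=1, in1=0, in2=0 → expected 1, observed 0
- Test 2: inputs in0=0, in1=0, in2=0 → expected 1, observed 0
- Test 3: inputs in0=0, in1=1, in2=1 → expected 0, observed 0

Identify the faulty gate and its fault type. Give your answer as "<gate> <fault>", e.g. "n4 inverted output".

Fault-free values for test 1 (in0=1, in1=0, in2=0): n1=1, n2=1, n3=1, n4=0, n5=1, giving Y=1. Observed 0.
Test 1: faults giving observed 0 are {n2 stuck-at-0, n2 inverted output, n3 stuck-at-0, n3 inverted output, n4 stuck-at-1, n4 inverted output, n5 stuck-at-0, n5 inverted output}.
Test 2 (in0=0, in1=0, in2=0): fault-free n1=0, n2=1, n3=0, n4=1, n5=1 → 1; observed 0. Eliminates n2 stuck-at-0, n2 inverted output, n3 stuck-at-0, n3 inverted output, n4 stuck-at-1, n4 inverted output.
Test 3 (in0=0, in1=1, in2=1): fault-free n1=1, n2=0, n3=0, n4=1, n5=0 → 0; observed 0. Eliminates n5 inverted output.
Only n5 stuck-at-0 is consistent with every test.

n5 stuck-at-0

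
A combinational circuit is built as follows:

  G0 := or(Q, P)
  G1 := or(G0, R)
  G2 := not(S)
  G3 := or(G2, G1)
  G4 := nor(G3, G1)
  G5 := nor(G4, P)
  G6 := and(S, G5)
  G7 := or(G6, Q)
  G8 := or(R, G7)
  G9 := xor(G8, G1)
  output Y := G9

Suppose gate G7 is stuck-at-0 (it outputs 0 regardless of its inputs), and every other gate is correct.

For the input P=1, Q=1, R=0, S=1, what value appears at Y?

1

Propagate with G7 forced: G0=1, G1=1, G2=0, G3=1, G4=0, G5=0, G6=0, G7=0 [stuck-at-0], G8=0, G9=1.
So Y = 1. (Without the fault it would be 0.)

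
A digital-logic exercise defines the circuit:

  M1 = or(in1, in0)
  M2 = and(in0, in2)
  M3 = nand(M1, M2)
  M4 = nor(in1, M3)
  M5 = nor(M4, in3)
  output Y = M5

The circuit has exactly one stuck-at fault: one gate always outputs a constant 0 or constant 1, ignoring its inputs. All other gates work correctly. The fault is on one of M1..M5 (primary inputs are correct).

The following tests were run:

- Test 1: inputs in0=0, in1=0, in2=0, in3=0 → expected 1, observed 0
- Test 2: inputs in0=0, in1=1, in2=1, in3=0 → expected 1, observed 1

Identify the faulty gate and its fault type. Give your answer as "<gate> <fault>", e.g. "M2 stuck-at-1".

M3 stuck-at-0

Fault-free values for test 1 (in0=0, in1=0, in2=0, in3=0): M1=0, M2=0, M3=1, M4=0, M5=1, giving Y=1. Observed 0.
Test 1: faults giving observed 0 are {M3 stuck-at-0, M4 stuck-at-1, M5 stuck-at-0}.
Test 2 (in0=0, in1=1, in2=1, in3=0): fault-free M1=1, M2=0, M3=1, M4=0, M5=1 → 1; observed 1. Eliminates M4 stuck-at-1, M5 stuck-at-0.
Only M3 stuck-at-0 is consistent with every test.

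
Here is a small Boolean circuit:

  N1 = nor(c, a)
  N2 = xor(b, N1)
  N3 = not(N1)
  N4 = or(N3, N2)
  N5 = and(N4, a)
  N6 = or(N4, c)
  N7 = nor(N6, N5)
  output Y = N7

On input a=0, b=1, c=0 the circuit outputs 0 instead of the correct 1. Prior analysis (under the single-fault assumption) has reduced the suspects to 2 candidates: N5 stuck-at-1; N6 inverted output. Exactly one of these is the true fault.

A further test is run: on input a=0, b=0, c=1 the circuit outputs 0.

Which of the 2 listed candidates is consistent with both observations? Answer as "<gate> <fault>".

N5 stuck-at-1

Evaluate each candidate on input a=0, b=0, c=1:
  N5 stuck-at-1: N1=0, N2=0, N3=1, N4=1, N5=1 [stuck-at-1], N6=1, N7=0 → 0 — matches
  N6 inverted output: N1=0, N2=0, N3=1, N4=1, N5=0, N6=0 [inverted output], N7=1 → 1 — eliminated
Only N5 stuck-at-1 reproduces the observed 0.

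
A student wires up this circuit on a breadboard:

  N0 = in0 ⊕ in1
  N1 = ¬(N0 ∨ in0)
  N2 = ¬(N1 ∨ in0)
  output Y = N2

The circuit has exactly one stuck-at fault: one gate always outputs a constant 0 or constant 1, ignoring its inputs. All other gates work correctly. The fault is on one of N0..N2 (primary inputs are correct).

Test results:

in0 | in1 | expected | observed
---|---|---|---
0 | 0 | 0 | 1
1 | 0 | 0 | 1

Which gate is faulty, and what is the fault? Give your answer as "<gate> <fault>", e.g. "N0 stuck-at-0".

Fault-free values for test 1 (in0=0, in1=0): N0=0, N1=1, N2=0, giving Y=0. Observed 1.
Test 1: faults giving observed 1 are {N0 stuck-at-1, N1 stuck-at-0, N2 stuck-at-1}.
Test 2 (in0=1, in1=0): fault-free N0=1, N1=0, N2=0 → 0; observed 1. Eliminates N0 stuck-at-1, N1 stuck-at-0.
Only N2 stuck-at-1 is consistent with every test.

N2 stuck-at-1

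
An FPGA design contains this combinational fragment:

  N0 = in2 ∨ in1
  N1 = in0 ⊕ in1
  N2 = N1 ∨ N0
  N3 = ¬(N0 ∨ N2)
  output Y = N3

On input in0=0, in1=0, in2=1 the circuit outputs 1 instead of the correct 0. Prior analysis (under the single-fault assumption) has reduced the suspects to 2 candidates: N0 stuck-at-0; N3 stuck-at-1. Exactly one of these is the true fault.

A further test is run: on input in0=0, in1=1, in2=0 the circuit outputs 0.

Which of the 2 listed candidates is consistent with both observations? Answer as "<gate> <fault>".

N0 stuck-at-0

Evaluate each candidate on input in0=0, in1=1, in2=0:
  N0 stuck-at-0: N0=0 [stuck-at-0], N1=1, N2=1, N3=0 → 0 — matches
  N3 stuck-at-1: N0=1, N1=1, N2=1, N3=1 [stuck-at-1] → 1 — eliminated
Only N0 stuck-at-0 reproduces the observed 0.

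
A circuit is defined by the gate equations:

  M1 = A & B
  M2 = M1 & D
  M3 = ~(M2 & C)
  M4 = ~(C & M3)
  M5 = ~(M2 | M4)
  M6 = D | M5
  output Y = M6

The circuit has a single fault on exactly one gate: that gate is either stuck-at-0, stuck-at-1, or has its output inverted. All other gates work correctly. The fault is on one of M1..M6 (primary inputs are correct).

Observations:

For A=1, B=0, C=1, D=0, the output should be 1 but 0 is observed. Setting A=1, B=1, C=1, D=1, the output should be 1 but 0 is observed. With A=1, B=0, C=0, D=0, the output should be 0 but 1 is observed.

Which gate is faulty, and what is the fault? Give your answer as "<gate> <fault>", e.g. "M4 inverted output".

M6 inverted output

Fault-free values for test 1 (A=1, B=0, C=1, D=0): M1=0, M2=0, M3=1, M4=0, M5=1, M6=1, giving Y=1. Observed 0.
Test 1: faults giving observed 0 are {M2 stuck-at-1, M2 inverted output, M3 stuck-at-0, M3 inverted output, M4 stuck-at-1, M4 inverted output, M5 stuck-at-0, M5 inverted output, M6 stuck-at-0, M6 inverted output}.
Test 2 (A=1, B=1, C=1, D=1): fault-free M1=1, M2=1, M3=0, M4=1, M5=0, M6=1 → 1; observed 0. Eliminates M2 stuck-at-1, M2 inverted output, M3 stuck-at-0, M3 inverted output, M4 stuck-at-1, M4 inverted output, M5 stuck-at-0, M5 inverted output.
Test 3 (A=1, B=0, C=0, D=0): fault-free M1=0, M2=0, M3=1, M4=1, M5=0, M6=0 → 0; observed 1. Eliminates M6 stuck-at-0.
Only M6 inverted output is consistent with every test.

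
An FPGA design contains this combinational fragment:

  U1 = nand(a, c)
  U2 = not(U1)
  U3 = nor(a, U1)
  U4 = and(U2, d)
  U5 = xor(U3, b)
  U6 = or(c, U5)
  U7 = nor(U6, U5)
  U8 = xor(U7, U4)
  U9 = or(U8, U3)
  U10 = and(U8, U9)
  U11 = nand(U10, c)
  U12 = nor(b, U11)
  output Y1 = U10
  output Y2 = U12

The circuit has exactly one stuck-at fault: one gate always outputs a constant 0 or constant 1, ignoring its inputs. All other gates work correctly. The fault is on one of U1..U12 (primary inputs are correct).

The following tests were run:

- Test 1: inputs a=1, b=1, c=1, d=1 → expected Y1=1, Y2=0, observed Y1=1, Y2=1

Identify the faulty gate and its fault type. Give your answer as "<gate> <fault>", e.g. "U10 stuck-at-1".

U12 stuck-at-1

Fault-free values for test 1 (a=1, b=1, c=1, d=1): U1=0, U2=1, U3=0, U4=1, U5=1, U6=1, U7=0, U8=1, U9=1, U10=1, U11=0, U12=0, giving Y1=1, Y2=0. Observed Y1=1, Y2=1.
Test 1: faults giving observed Y1=1, Y2=1 are {U12 stuck-at-1}.
Only U12 stuck-at-1 is consistent with every test.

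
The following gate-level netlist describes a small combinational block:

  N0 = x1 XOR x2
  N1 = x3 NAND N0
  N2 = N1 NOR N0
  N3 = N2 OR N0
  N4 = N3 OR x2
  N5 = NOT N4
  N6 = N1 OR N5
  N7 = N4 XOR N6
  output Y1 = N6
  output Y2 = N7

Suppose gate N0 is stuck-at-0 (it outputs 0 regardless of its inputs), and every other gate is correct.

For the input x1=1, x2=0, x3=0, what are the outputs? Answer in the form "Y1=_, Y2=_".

Y1=1, Y2=1

Propagate with N0 forced: N0=0 [stuck-at-0], N1=1, N2=0, N3=0, N4=0, N5=1, N6=1, N7=1.
So the outputs are Y1=1, Y2=1. (Without the fault they would be Y1=1, Y2=0.)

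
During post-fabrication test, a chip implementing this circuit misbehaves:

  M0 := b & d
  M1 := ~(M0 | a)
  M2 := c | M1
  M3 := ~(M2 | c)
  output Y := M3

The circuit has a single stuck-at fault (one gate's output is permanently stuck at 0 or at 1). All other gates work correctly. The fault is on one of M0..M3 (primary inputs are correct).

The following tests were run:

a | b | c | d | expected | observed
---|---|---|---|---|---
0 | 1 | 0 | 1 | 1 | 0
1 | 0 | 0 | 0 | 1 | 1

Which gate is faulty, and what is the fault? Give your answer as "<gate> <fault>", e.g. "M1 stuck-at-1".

M0 stuck-at-0

Fault-free values for test 1 (a=0, b=1, c=0, d=1): M0=1, M1=0, M2=0, M3=1, giving Y=1. Observed 0.
Test 1: faults giving observed 0 are {M0 stuck-at-0, M1 stuck-at-1, M2 stuck-at-1, M3 stuck-at-0}.
Test 2 (a=1, b=0, c=0, d=0): fault-free M0=0, M1=0, M2=0, M3=1 → 1; observed 1. Eliminates M1 stuck-at-1, M2 stuck-at-1, M3 stuck-at-0.
Only M0 stuck-at-0 is consistent with every test.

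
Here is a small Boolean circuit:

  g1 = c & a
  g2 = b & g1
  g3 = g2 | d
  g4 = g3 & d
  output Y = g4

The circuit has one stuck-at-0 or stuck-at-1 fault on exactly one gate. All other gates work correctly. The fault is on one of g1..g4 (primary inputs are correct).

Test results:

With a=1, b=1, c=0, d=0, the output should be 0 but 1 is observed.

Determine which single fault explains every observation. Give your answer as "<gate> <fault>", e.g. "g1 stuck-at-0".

Fault-free values for test 1 (a=1, b=1, c=0, d=0): g1=0, g2=0, g3=0, g4=0, giving Y=0. Observed 1.
Test 1: faults giving observed 1 are {g4 stuck-at-1}.
Only g4 stuck-at-1 is consistent with every test.

g4 stuck-at-1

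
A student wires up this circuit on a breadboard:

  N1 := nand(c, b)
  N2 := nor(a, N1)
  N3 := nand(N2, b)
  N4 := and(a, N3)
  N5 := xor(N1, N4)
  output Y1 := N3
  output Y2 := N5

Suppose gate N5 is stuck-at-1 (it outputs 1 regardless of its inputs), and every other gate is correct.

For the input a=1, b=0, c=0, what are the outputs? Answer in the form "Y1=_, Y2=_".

Y1=1, Y2=1

Propagate with N5 forced: N1=1, N2=0, N3=1, N4=1, N5=1 [stuck-at-1].
So the outputs are Y1=1, Y2=1. (Without the fault they would be Y1=1, Y2=0.)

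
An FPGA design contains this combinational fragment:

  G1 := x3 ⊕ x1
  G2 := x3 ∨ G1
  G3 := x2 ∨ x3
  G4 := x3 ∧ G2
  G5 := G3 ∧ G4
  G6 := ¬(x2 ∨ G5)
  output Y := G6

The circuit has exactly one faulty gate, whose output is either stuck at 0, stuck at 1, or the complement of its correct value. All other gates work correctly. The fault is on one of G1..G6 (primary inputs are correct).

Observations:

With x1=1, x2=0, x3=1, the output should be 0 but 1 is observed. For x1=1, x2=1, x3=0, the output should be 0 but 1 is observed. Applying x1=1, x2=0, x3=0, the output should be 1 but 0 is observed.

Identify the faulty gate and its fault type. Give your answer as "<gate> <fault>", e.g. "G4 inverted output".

Fault-free values for test 1 (x1=1, x2=0, x3=1): G1=0, G2=1, G3=1, G4=1, G5=1, G6=0, giving Y=0. Observed 1.
Test 1: faults giving observed 1 are {G2 stuck-at-0, G2 inverted output, G3 stuck-at-0, G3 inverted output, G4 stuck-at-0, G4 inverted output, G5 stuck-at-0, G5 inverted output, G6 stuck-at-1, G6 inverted output}.
Test 2 (x1=1, x2=1, x3=0): fault-free G1=1, G2=1, G3=1, G4=0, G5=0, G6=0 → 0; observed 1. Eliminates G2 stuck-at-0, G2 inverted output, G3 stuck-at-0, G3 inverted output, G4 stuck-at-0, G4 inverted output, G5 stuck-at-0, G5 inverted output.
Test 3 (x1=1, x2=0, x3=0): fault-free G1=1, G2=1, G3=0, G4=0, G5=0, G6=1 → 1; observed 0. Eliminates G6 stuck-at-1.
Only G6 inverted output is consistent with every test.

G6 inverted output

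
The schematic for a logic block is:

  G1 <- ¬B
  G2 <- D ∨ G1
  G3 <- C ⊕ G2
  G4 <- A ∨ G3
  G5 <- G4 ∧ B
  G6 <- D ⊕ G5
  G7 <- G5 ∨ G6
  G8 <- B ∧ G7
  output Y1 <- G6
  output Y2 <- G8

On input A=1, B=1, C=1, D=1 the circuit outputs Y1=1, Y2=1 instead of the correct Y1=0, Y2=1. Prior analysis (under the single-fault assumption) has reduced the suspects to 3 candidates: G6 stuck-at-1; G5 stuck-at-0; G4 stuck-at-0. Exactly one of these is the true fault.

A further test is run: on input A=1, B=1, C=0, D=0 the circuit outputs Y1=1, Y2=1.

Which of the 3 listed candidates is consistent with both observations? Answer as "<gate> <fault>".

G6 stuck-at-1

Evaluate each candidate on input A=1, B=1, C=0, D=0:
  G6 stuck-at-1: G1=0, G2=0, G3=0, G4=1, G5=1, G6=1 [stuck-at-1], G7=1, G8=1 → Y1=1, Y2=1 — matches
  G5 stuck-at-0: G1=0, G2=0, G3=0, G4=1, G5=0 [stuck-at-0], G6=0, G7=0, G8=0 → Y1=0, Y2=0 — eliminated
  G4 stuck-at-0: G1=0, G2=0, G3=0, G4=0 [stuck-at-0], G5=0, G6=0, G7=0, G8=0 → Y1=0, Y2=0 — eliminated
Only G6 stuck-at-1 reproduces the observed Y1=1, Y2=1.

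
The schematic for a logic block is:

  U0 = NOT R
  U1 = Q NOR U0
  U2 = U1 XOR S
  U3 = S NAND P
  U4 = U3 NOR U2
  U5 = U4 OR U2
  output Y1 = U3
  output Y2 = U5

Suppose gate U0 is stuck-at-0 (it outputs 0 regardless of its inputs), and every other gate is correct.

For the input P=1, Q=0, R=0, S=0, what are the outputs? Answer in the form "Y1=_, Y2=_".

Propagate with U0 forced: U0=0 [stuck-at-0], U1=1, U2=1, U3=1, U4=0, U5=1.
So the outputs are Y1=1, Y2=1. (Without the fault they would be Y1=1, Y2=0.)

Y1=1, Y2=1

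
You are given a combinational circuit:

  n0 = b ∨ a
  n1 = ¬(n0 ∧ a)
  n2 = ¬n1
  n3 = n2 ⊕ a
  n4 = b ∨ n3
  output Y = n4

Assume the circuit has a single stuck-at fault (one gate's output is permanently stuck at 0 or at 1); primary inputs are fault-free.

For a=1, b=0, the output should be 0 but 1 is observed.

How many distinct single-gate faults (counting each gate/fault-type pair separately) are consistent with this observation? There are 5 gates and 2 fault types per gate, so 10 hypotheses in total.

5

Fault-free: n0=1, n1=0, n2=1, n3=0, n4=0 → 0. Observed 1.
  n0 stuck-at-0: output 1 ✓
  n0 stuck-at-1: output 0 ✗
  n1 stuck-at-0: output 0 ✗
  n1 stuck-at-1: output 1 ✓
  n2 stuck-at-0: output 1 ✓
  n2 stuck-at-1: output 0 ✗
  n3 stuck-at-0: output 0 ✗
  n3 stuck-at-1: output 1 ✓
  n4 stuck-at-0: output 0 ✗
  n4 stuck-at-1: output 1 ✓
Consistent faults: {n0 stuck-at-0, n1 stuck-at-1, n2 stuck-at-0, n3 stuck-at-1, n4 stuck-at-1} — 5 in all.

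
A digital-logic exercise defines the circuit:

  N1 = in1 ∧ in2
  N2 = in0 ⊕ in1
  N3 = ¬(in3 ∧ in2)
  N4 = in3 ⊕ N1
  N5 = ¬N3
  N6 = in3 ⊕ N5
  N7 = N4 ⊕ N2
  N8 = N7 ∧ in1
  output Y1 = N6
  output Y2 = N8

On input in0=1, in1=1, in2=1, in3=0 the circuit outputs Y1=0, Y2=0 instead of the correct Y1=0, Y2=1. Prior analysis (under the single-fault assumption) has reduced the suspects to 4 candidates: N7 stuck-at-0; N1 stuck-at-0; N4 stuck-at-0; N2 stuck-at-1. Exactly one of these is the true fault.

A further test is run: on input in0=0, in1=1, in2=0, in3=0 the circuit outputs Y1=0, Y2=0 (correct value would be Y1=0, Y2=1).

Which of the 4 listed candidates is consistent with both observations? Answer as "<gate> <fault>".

Evaluate each candidate on input in0=0, in1=1, in2=0, in3=0:
  N7 stuck-at-0: N1=0, N2=1, N3=1, N4=0, N5=0, N6=0, N7=0 [stuck-at-0], N8=0 → Y1=0, Y2=0 — matches
  N1 stuck-at-0: N1=0 [stuck-at-0], N2=1, N3=1, N4=0, N5=0, N6=0, N7=1, N8=1 → Y1=0, Y2=1 — eliminated
  N4 stuck-at-0: N1=0, N2=1, N3=1, N4=0 [stuck-at-0], N5=0, N6=0, N7=1, N8=1 → Y1=0, Y2=1 — eliminated
  N2 stuck-at-1: N1=0, N2=1 [stuck-at-1], N3=1, N4=0, N5=0, N6=0, N7=1, N8=1 → Y1=0, Y2=1 — eliminated
Only N7 stuck-at-0 reproduces the observed Y1=0, Y2=0.

N7 stuck-at-0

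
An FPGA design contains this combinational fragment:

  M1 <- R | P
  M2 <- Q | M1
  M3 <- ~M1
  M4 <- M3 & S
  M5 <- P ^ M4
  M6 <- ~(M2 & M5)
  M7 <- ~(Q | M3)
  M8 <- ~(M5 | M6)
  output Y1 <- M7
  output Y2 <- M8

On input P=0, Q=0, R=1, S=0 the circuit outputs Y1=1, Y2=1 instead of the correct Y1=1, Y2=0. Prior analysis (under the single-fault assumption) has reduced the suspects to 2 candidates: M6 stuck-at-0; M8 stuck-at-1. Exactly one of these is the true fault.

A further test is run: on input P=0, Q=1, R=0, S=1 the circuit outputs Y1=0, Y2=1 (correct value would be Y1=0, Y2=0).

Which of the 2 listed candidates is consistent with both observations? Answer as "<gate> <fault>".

M8 stuck-at-1

Evaluate each candidate on input P=0, Q=1, R=0, S=1:
  M6 stuck-at-0: M1=0, M2=1, M3=1, M4=1, M5=1, M6=0 [stuck-at-0], M7=0, M8=0 → Y1=0, Y2=0 — eliminated
  M8 stuck-at-1: M1=0, M2=1, M3=1, M4=1, M5=1, M6=0, M7=0, M8=1 [stuck-at-1] → Y1=0, Y2=1 — matches
Only M8 stuck-at-1 reproduces the observed Y1=0, Y2=1.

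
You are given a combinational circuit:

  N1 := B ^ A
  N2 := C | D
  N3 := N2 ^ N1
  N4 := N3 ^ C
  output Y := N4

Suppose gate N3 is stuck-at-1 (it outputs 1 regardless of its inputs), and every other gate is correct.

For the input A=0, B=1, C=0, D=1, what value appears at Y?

Propagate with N3 forced: N1=1, N2=1, N3=1 [stuck-at-1], N4=1.
So Y = 1. (Without the fault it would be 0.)

1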